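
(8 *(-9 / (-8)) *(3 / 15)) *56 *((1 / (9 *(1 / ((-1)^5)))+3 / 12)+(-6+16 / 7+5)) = 718 / 5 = 143.60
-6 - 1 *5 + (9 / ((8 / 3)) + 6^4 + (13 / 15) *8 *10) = 1357.71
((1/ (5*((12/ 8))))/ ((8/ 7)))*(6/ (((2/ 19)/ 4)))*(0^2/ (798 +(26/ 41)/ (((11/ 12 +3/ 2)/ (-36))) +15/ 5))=0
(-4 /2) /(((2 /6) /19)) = -114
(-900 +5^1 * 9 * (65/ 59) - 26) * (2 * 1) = -103418/ 59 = -1752.85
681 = 681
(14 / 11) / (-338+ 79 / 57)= -114 / 30151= -0.00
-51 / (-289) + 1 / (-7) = 4 / 119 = 0.03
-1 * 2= -2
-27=-27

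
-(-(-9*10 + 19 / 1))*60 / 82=-2130 / 41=-51.95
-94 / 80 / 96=-47 / 3840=-0.01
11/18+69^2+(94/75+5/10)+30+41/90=239691/50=4793.82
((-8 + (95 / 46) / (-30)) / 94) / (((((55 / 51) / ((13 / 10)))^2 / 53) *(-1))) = 17294256213 / 2616020000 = 6.61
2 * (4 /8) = 1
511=511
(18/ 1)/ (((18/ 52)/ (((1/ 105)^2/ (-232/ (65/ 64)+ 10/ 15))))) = -338/ 16322145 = -0.00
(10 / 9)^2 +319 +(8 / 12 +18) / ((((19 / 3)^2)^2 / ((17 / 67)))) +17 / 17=227195894164 / 707252067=321.24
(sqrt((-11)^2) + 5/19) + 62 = 1392/19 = 73.26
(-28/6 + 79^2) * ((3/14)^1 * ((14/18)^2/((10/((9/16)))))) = 130963/2880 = 45.47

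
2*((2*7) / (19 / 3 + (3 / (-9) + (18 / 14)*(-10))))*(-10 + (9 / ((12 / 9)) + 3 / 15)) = 12.45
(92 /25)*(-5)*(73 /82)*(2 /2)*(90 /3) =-20148 /41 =-491.41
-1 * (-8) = 8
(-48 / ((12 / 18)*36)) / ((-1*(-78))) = -1 / 39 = -0.03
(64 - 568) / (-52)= 126 / 13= 9.69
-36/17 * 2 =-72/17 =-4.24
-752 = -752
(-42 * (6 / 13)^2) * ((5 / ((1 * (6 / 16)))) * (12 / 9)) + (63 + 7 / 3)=-47516 / 507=-93.72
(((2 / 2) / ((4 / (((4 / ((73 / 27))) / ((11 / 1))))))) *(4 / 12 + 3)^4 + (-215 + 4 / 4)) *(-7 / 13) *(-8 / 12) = -7077364 / 93951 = -75.33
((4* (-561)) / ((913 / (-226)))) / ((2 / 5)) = 115260 / 83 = 1388.67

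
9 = 9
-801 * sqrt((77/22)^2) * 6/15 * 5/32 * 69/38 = -386883/1216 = -318.16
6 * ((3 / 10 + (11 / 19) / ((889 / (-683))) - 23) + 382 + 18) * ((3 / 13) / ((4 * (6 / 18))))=1718674551 / 4391660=391.35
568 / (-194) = -2.93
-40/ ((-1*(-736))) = -5/ 92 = -0.05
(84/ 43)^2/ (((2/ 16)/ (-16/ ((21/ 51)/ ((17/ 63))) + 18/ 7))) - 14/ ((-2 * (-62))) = -27709583/ 114638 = -241.71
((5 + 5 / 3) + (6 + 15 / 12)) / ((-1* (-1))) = 167 / 12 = 13.92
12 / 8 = 3 / 2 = 1.50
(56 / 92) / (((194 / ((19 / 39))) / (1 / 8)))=133 / 696072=0.00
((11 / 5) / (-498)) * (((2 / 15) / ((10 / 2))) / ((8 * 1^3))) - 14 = -10458011 / 747000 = -14.00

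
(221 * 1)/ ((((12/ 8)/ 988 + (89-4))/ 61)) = 26638456/ 167963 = 158.60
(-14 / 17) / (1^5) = -14 / 17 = -0.82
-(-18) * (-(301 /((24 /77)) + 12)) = -70395 /4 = -17598.75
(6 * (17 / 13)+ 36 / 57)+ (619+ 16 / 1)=158939 / 247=643.48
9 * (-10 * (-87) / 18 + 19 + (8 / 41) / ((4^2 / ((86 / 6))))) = 49821 / 82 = 607.57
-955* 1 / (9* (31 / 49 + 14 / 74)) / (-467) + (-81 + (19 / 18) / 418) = -247139611 / 3061652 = -80.72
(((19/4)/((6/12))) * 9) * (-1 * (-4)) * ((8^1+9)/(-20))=-290.70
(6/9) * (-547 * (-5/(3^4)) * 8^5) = 179240960/243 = 737617.12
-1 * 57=-57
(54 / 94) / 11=27 / 517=0.05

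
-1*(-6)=6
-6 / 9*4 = -8 / 3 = -2.67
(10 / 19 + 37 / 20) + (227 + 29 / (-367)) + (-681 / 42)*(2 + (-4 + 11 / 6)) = 169862044 / 732165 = 232.00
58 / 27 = 2.15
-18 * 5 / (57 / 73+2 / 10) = -16425 / 179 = -91.76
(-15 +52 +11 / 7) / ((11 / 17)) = 4590 / 77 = 59.61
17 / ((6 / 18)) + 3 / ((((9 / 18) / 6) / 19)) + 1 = 736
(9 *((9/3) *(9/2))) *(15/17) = 3645/34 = 107.21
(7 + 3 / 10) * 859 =62707 / 10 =6270.70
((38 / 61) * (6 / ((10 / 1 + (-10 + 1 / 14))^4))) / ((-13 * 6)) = -1459808 / 793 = -1840.87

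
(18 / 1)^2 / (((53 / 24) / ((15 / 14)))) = 58320 / 371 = 157.20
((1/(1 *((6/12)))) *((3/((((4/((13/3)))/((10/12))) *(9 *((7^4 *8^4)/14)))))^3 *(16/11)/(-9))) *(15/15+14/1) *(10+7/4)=-64536875/14409782424283494821658624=-0.00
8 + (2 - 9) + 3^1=4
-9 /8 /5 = -9 /40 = -0.22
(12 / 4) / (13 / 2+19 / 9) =54 / 155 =0.35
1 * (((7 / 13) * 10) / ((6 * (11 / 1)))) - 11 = -4684 / 429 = -10.92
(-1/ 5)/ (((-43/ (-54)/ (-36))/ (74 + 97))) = 332424/ 215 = 1546.16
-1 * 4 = -4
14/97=0.14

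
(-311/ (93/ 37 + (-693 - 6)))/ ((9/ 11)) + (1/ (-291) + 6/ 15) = 21199543/ 22497210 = 0.94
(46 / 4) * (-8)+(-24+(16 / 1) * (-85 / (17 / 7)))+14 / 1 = -662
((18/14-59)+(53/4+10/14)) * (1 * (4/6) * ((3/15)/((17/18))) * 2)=-210/17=-12.35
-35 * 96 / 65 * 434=-291648 / 13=-22434.46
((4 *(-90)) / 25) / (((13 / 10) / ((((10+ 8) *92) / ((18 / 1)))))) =-13248 / 13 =-1019.08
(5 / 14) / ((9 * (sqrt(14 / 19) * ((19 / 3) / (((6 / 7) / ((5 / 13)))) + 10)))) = 13 * sqrt(266) / 58898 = 0.00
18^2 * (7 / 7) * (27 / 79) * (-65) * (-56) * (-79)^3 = -198730415520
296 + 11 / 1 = 307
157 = 157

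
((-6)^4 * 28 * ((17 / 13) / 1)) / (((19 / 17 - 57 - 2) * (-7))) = 62424 / 533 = 117.12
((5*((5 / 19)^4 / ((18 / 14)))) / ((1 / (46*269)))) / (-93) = -270681250 / 109078677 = -2.48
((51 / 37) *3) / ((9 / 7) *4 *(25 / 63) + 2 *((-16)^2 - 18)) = 2499 / 288896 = 0.01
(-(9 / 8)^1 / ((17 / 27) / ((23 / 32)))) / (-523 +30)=5589 / 2145536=0.00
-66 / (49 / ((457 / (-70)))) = 15081 / 1715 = 8.79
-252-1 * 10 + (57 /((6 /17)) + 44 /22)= -197 /2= -98.50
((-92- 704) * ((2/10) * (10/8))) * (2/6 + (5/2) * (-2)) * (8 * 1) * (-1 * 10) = -74293.33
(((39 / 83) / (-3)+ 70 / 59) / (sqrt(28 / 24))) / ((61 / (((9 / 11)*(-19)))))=-862353*sqrt(42) / 23001209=-0.24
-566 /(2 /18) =-5094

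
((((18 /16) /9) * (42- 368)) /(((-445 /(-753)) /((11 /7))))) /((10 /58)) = -39153741 /62300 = -628.47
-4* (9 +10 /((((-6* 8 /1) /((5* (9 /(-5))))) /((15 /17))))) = -1449 /34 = -42.62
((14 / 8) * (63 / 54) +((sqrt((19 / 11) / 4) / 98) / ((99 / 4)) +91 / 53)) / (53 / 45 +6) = 5 * sqrt(209) / 1915067 +71715 / 136952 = 0.52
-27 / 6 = -9 / 2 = -4.50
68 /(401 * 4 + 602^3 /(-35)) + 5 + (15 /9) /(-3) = 311586475 /70107129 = 4.44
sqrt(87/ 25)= sqrt(87)/ 5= 1.87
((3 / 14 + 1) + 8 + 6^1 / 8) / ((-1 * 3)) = -93 / 28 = -3.32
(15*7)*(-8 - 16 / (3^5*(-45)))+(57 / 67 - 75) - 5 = -44886503 / 48843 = -919.00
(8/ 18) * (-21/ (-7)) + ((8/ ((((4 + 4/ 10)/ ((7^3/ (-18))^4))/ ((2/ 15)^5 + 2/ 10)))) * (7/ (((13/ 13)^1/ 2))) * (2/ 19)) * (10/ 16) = 14718563188572149/ 333213507000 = 44171.57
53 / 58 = 0.91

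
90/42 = 15/7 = 2.14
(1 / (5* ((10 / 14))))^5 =16807 / 9765625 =0.00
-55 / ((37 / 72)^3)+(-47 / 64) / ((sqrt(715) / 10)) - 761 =-59075573 / 50653 - 47 *sqrt(715) / 4576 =-1166.55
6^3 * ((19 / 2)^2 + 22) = 24246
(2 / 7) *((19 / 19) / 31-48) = -2974 / 217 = -13.71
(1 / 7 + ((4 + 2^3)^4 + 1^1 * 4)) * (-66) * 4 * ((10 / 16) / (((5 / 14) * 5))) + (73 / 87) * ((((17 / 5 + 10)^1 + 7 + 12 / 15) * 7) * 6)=-277768102 / 145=-1915642.08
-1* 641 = -641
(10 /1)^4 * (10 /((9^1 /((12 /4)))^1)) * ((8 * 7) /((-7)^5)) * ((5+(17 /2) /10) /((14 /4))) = -3120000 /16807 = -185.64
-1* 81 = -81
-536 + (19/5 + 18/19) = -50469/95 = -531.25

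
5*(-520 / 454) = -1300 / 227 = -5.73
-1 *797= -797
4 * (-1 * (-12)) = 48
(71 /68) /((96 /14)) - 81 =-263887 /3264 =-80.85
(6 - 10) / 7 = -4 / 7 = -0.57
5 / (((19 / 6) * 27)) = 10 / 171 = 0.06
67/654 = 0.10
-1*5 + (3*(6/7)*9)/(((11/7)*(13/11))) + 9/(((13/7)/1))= 160/13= 12.31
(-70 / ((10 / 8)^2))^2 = 50176 / 25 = 2007.04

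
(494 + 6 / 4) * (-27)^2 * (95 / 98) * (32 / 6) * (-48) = -4392429120 / 49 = -89641410.61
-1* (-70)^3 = 343000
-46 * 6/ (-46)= 6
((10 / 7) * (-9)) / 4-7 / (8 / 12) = -96 / 7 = -13.71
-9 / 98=-0.09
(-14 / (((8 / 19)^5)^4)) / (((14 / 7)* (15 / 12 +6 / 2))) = -263129814202821707353489207 / 4899916394579099648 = -53700878.34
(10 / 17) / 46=5 / 391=0.01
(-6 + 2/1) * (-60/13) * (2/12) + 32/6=328/39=8.41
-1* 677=-677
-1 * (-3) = 3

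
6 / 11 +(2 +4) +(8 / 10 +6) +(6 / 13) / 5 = 9608 / 715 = 13.44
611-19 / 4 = 2425 / 4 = 606.25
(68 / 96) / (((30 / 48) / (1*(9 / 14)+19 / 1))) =935 / 42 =22.26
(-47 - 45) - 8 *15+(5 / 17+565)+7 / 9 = 354.07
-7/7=-1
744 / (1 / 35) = 26040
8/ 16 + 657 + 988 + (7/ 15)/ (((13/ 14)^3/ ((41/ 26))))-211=1229910163/ 856830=1435.42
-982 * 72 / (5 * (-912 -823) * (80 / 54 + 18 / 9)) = 954504 / 407725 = 2.34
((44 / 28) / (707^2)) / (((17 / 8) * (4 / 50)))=1100 / 59482031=0.00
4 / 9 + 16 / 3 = 52 / 9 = 5.78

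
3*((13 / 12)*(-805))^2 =109516225 / 48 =2281588.02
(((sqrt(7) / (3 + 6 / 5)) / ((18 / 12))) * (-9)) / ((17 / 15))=-150 * sqrt(7) / 119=-3.33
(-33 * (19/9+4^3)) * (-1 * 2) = 13090/3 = 4363.33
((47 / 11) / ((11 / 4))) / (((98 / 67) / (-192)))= -1209216 / 5929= -203.95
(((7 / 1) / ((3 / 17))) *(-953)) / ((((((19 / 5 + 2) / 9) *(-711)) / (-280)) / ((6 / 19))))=-317539600 / 43529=-7294.90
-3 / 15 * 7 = -7 / 5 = -1.40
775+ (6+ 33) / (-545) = 422336 / 545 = 774.93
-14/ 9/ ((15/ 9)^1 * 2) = -7/ 15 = -0.47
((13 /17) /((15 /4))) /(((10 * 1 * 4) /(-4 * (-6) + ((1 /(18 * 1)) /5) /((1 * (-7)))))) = 196547 /1606500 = 0.12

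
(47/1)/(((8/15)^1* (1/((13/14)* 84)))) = 27495/4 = 6873.75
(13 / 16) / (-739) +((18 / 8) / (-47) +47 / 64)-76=-167417721 / 2222912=-75.31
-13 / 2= -6.50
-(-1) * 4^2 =16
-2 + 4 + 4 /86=88 /43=2.05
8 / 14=4 / 7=0.57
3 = 3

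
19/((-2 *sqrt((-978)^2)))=-19/1956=-0.01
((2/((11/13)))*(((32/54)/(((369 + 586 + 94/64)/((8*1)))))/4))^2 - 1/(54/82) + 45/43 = -1677116868852716/3553226408807163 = -0.47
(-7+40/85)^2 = 12321/289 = 42.63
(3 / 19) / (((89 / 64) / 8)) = 1536 / 1691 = 0.91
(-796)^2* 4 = 2534464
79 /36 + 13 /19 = 1969 /684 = 2.88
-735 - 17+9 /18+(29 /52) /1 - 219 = -50437 /52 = -969.94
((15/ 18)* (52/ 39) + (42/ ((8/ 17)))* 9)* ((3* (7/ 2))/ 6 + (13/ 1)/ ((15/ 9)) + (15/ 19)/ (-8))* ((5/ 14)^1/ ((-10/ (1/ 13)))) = -207998131/ 9959040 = -20.89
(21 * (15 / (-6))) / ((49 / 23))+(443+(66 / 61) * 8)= 364669 / 854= 427.01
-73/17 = -4.29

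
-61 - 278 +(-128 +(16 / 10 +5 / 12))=-27899 / 60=-464.98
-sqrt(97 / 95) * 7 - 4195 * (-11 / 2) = 46145 / 2 - 7 * sqrt(9215) / 95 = 23065.43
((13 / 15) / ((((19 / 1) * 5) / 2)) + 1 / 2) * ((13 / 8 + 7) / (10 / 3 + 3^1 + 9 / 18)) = 101913 / 155800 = 0.65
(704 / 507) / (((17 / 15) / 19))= 66880 / 2873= 23.28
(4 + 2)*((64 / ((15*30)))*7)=448 / 75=5.97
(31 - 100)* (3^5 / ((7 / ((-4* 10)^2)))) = -26827200 / 7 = -3832457.14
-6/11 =-0.55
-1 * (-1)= 1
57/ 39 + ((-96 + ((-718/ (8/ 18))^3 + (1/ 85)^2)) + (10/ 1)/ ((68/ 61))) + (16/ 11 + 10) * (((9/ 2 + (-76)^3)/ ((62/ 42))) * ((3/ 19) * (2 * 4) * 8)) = -4250617686.88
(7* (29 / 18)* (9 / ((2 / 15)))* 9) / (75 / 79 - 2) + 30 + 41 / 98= -105589909 / 16268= -6490.65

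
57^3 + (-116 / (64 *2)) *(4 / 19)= 28149307 / 152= 185192.81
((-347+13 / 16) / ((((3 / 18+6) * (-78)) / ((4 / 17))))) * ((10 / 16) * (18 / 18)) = 27695 / 261664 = 0.11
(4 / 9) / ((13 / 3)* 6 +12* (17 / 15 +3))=10 / 1701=0.01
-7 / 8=-0.88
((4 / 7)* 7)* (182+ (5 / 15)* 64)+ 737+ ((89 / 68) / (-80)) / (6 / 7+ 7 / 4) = 461749411 / 297840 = 1550.33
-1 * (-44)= 44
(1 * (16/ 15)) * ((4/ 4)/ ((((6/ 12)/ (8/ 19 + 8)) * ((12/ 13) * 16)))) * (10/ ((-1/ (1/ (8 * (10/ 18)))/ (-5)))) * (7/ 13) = 140/ 19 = 7.37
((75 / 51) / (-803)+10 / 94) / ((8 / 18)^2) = 679185 / 1283194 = 0.53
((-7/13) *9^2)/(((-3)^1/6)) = 1134/13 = 87.23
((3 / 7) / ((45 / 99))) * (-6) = -198 / 35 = -5.66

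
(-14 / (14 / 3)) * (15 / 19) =-45 / 19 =-2.37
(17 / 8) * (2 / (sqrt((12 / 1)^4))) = 17 / 576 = 0.03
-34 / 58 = -17 / 29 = -0.59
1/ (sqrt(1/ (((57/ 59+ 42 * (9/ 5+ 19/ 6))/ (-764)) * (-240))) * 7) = 2 * sqrt(2090016354)/ 78883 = 1.16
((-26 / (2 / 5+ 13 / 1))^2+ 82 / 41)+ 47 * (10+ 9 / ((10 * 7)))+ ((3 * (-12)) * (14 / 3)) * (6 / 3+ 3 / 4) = 6224147 / 314230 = 19.81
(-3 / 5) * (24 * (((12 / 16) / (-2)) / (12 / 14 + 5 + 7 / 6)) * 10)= 2268 / 295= 7.69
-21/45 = -7/15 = -0.47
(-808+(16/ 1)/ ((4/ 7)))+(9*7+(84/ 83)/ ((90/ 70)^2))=-1605425/ 2241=-716.39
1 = 1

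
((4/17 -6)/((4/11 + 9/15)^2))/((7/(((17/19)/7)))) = -6050/53371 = -0.11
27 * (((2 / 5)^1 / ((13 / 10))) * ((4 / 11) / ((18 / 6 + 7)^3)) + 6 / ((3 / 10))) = 9652554 / 17875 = 540.00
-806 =-806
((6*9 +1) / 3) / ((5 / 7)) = 77 / 3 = 25.67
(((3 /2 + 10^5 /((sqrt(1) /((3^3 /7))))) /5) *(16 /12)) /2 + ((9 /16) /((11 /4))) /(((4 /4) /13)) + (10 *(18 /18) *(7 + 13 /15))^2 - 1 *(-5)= 57624.87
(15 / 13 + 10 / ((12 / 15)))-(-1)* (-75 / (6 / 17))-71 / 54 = -140513 / 702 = -200.16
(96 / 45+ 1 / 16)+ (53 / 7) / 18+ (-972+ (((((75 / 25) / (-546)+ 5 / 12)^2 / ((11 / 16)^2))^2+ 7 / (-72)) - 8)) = -6358617248765135881 / 6505958905926480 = -977.35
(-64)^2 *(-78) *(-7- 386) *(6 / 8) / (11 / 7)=659183616 / 11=59925783.27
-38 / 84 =-0.45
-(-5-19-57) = 81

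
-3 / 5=-0.60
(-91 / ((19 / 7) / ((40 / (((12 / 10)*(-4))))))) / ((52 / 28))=150.44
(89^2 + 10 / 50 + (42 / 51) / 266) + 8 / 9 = 115147607 / 14535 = 7922.09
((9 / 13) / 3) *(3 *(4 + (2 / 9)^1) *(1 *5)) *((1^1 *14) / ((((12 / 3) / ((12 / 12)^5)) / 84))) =55860 / 13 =4296.92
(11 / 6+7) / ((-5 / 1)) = -53 / 30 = -1.77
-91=-91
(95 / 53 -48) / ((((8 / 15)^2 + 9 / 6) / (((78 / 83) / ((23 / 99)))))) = -773639100 / 7385921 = -104.75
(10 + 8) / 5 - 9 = -27 / 5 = -5.40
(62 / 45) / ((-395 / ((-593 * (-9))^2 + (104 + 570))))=-1766023066 / 17775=-99354.32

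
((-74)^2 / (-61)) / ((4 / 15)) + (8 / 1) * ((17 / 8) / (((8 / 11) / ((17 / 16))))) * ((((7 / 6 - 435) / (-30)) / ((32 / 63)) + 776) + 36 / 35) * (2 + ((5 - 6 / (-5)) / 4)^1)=9889814684423 / 139919360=70682.25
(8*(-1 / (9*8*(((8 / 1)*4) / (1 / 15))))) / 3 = -1 / 12960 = -0.00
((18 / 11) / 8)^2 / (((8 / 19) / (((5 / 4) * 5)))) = 0.62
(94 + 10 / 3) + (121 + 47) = 796 / 3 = 265.33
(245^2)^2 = 3603000625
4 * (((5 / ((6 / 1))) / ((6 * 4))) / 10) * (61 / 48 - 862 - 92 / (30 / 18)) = -219823 / 17280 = -12.72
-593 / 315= -1.88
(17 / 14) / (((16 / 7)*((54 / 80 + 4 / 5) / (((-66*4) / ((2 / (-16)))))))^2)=1658764800 / 3481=476519.62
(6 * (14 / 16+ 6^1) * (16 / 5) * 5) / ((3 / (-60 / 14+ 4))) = -440 / 7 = -62.86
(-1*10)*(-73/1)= 730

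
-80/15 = -16/3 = -5.33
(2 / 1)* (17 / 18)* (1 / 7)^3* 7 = 17 / 441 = 0.04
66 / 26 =33 / 13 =2.54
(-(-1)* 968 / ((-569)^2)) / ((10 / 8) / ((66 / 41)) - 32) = -255552 / 2668761923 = -0.00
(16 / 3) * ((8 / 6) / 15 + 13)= 9424 / 135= 69.81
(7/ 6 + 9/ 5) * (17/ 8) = 1513/ 240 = 6.30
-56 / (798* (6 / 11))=-22 / 171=-0.13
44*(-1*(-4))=176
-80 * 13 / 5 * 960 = -199680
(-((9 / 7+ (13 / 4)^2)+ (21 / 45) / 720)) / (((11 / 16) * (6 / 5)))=-40717 / 2835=-14.36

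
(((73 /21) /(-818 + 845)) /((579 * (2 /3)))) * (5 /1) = 365 /218862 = 0.00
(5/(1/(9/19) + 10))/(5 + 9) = 45/1526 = 0.03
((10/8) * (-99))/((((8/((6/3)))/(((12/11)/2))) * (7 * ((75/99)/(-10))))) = 891/28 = 31.82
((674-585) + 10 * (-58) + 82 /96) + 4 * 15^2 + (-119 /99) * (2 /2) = 647305 /1584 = 408.65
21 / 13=1.62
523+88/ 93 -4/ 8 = 97361/ 186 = 523.45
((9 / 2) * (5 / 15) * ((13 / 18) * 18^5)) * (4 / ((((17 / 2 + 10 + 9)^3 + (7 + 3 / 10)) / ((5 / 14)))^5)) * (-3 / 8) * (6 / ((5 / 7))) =-208000000000 / 5408923091168483813484040581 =-0.00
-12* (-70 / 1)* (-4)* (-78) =262080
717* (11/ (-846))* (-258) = 113047/ 47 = 2405.26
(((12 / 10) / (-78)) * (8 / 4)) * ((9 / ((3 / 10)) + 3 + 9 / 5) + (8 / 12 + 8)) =-1304 / 975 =-1.34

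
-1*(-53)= 53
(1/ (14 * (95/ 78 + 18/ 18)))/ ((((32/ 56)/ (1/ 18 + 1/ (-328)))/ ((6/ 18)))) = 2015/ 2042784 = 0.00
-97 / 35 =-2.77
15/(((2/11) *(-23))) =-3.59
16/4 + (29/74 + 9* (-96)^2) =6138181/74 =82948.39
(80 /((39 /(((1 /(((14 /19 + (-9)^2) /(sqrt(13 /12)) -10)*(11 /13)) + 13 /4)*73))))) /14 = 21540110*sqrt(39) /822140781 + 28596308980 /822140781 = 34.95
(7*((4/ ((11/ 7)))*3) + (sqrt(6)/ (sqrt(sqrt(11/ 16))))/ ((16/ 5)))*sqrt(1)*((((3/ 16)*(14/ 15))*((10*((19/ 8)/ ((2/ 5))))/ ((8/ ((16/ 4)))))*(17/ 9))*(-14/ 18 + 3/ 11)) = -13848625/ 52272 - 1413125*11^(3/ 4)*sqrt(6)/ 5018112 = -269.10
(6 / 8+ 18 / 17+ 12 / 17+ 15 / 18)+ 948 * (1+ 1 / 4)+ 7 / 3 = 242899 / 204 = 1190.68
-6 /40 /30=-1 /200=-0.00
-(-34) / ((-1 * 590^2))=-17 / 174050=-0.00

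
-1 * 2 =-2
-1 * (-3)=3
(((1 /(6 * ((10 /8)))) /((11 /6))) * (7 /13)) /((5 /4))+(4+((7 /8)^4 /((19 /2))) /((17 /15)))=4.09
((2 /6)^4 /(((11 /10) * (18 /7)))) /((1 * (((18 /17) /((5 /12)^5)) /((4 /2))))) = 1859375 /17958454272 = 0.00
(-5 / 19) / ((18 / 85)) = -425 / 342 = -1.24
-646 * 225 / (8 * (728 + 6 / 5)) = -363375 / 14584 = -24.92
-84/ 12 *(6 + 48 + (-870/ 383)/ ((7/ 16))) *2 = -261708/ 383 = -683.31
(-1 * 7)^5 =-16807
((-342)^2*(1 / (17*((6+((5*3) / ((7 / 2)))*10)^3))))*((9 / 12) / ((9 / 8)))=343 / 8721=0.04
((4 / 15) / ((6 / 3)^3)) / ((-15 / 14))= -7 / 225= -0.03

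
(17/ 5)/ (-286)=-17/ 1430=-0.01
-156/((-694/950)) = 74100/347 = 213.54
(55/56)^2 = 3025/3136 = 0.96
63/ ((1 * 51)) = 21/ 17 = 1.24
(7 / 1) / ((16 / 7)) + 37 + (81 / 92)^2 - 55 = -59935 / 4232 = -14.16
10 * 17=170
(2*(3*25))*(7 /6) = 175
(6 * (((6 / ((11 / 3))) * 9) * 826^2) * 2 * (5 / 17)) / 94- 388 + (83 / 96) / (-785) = 376886.02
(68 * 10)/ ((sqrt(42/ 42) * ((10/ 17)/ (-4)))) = -4624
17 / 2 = 8.50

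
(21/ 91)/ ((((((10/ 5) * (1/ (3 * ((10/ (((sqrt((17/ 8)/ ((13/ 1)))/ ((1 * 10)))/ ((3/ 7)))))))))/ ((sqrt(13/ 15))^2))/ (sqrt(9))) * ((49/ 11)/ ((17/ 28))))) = 1485 * sqrt(442)/ 2401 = 13.00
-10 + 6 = -4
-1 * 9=-9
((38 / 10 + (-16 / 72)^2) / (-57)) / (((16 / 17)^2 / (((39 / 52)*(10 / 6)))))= -450551 / 4727808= -0.10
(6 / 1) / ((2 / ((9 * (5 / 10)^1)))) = 27 / 2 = 13.50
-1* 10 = -10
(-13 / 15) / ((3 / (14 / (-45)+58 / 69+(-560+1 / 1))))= 7514221 / 46575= 161.34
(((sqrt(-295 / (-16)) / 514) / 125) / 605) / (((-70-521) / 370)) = -37 *sqrt(295) / 9189163500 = -0.00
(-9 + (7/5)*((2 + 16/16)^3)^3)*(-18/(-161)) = 2479248/805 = 3079.81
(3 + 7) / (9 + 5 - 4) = 1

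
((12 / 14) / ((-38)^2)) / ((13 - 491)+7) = -1 / 793478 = -0.00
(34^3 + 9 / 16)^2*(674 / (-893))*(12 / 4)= -399831543880419 / 114304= -3497966334.34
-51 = -51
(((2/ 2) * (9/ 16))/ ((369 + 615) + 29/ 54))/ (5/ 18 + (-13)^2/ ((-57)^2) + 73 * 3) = 789507/ 303084095300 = 0.00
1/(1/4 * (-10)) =-2/5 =-0.40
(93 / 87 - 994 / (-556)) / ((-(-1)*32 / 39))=898209 / 257984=3.48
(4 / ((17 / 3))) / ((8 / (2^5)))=48 / 17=2.82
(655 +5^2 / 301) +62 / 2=206511 / 301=686.08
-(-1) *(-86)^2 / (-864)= -1849 / 216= -8.56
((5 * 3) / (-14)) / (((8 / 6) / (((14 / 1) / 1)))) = -45 / 4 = -11.25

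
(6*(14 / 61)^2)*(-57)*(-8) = 536256 / 3721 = 144.12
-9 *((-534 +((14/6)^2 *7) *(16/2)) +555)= -2933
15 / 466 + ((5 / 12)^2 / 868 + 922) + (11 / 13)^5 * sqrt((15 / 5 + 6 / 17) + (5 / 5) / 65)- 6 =161051 * sqrt(4112810) / 410278765 + 26677735841 / 29123136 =916.83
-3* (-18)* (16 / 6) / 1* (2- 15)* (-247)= 462384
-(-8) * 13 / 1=104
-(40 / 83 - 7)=541 / 83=6.52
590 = 590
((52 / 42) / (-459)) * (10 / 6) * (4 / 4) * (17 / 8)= -65 / 6804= -0.01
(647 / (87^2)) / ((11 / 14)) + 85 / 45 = 2.00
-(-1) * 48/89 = 0.54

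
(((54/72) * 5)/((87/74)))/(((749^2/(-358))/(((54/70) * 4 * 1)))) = -715284/113883203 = -0.01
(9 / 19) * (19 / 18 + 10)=199 / 38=5.24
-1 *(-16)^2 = -256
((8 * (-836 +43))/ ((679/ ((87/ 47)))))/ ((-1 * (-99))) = -183976/ 1053129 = -0.17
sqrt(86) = 9.27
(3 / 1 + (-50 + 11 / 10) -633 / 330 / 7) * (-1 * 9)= 159993 / 385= 415.57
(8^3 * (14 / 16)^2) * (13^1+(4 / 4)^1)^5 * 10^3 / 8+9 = 26353376009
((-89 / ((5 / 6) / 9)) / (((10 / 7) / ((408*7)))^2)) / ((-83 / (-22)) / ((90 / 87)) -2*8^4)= 63388458790272 / 135107825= 469169.41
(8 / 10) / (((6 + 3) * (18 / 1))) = 2 / 405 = 0.00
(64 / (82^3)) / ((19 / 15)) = 0.00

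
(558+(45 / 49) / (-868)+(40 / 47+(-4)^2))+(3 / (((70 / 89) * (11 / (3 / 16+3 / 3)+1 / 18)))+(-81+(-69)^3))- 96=-10451681774583801 / 31854128740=-328110.74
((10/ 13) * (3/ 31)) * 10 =300/ 403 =0.74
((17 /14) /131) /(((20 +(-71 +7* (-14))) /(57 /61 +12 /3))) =-731 /2381318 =-0.00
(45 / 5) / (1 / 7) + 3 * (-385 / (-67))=5376 / 67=80.24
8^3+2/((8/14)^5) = 278951/512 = 544.83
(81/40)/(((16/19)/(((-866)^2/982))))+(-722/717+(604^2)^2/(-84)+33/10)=-1249443524404551727/788585280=-1584411421.43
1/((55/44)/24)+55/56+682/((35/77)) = 425763/280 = 1520.58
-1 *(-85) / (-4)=-21.25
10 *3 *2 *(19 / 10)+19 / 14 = 1615 / 14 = 115.36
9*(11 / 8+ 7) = 603 / 8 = 75.38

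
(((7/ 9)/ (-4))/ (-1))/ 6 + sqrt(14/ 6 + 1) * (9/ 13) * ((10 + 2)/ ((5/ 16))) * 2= 7/ 216 + 1152 * sqrt(30)/ 65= 97.11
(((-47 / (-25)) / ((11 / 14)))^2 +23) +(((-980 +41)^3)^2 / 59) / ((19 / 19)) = 51839277649041235468626 / 4461875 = 11618272060297797.56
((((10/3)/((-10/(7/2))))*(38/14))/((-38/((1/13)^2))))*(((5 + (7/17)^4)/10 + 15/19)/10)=854511/13409296550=0.00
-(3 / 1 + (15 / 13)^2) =-732 / 169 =-4.33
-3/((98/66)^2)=-3267/2401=-1.36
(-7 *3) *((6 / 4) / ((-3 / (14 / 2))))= 147 / 2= 73.50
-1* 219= -219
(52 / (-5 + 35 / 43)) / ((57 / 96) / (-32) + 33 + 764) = -572416 / 36724905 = -0.02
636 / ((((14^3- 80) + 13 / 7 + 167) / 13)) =9646 / 3305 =2.92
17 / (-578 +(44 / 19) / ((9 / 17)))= -171 / 5770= -0.03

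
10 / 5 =2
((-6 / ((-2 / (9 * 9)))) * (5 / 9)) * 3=405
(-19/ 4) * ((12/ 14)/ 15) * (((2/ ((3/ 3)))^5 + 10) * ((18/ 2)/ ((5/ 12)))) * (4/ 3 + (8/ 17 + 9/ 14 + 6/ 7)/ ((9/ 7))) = -299934/ 425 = -705.73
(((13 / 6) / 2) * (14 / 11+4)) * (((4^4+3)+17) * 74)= 1283308 / 11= 116664.36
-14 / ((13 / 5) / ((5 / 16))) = -175 / 104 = -1.68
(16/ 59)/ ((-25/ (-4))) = 64/ 1475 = 0.04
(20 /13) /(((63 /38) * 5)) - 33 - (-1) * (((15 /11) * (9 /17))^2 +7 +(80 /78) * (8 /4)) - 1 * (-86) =1797366143 /28639611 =62.76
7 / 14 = 1 / 2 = 0.50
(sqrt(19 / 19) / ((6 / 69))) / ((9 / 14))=161 / 9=17.89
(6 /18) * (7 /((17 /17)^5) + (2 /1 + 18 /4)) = 9 /2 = 4.50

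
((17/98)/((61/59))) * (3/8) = 3009/47824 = 0.06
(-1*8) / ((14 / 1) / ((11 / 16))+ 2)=-44 / 123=-0.36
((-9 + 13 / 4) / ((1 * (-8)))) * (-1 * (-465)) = 10695 / 32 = 334.22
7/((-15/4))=-28/15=-1.87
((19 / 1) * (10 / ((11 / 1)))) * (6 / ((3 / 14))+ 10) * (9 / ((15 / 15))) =64980 / 11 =5907.27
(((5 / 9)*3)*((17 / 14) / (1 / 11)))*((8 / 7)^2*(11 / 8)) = 41140 / 1029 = 39.98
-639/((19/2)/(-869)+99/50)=-13882275/42778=-324.52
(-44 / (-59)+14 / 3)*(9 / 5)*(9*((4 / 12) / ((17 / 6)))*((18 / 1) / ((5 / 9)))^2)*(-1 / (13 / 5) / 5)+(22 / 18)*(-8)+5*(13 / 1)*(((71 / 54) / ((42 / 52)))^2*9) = 41188905673507 / 58220764875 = 707.46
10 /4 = 2.50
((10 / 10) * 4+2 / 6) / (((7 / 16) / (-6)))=-416 / 7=-59.43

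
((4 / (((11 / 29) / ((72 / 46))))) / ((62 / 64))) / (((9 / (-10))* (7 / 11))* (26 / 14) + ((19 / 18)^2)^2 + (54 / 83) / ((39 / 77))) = 75681884528640 / 6495414058033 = 11.65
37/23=1.61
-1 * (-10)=10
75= 75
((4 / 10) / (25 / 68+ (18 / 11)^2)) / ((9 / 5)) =16456 / 225513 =0.07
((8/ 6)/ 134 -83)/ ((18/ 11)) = -183491/ 3618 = -50.72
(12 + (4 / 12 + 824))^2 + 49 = 6295522 / 9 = 699502.44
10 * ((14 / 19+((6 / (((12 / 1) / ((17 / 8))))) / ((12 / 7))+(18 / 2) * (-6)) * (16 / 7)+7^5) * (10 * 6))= 1331520850 / 133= 10011434.96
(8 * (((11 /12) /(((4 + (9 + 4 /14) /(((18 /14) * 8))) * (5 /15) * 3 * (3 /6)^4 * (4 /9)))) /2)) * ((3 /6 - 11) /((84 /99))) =-117612 /353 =-333.18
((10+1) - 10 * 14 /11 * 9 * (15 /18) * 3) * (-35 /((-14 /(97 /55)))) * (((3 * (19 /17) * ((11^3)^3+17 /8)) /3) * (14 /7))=-6399182316792.70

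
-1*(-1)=1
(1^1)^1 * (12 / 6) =2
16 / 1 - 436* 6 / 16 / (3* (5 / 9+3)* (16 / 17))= -293 / 1024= -0.29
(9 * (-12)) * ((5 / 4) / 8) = -135 / 8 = -16.88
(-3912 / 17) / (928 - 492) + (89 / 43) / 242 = -10012151 / 19282318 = -0.52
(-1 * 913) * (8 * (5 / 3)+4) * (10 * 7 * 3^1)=-3323320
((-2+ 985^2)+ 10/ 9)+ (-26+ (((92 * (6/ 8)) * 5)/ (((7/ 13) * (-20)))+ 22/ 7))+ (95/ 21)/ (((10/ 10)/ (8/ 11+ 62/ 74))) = 99505161881/ 102564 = 970176.30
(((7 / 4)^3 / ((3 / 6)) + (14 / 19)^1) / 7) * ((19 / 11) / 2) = 995 / 704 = 1.41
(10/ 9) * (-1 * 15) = -16.67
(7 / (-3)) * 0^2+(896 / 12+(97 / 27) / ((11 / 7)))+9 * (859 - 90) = 2078392 / 297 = 6997.95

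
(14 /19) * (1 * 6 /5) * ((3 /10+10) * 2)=8652 /475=18.21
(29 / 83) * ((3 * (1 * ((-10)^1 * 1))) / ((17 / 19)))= -16530 / 1411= -11.72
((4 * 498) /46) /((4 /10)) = 2490 /23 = 108.26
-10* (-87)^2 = -75690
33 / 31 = 1.06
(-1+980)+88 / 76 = 18623 / 19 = 980.16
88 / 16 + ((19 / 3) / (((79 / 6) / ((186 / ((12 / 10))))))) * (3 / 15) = 3225 / 158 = 20.41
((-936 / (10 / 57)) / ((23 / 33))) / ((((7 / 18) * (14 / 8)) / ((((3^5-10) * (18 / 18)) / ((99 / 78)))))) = -11635430976 / 5635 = -2064850.22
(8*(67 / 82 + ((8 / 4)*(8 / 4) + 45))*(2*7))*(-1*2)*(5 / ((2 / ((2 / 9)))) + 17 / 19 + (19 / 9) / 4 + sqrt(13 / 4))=-66220 / 3 - 228760*sqrt(13) / 41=-42190.55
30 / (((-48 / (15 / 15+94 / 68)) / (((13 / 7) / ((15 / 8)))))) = -351 / 238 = -1.47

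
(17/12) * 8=34/3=11.33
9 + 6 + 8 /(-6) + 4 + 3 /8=433 /24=18.04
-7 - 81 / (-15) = -8 / 5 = -1.60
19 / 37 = 0.51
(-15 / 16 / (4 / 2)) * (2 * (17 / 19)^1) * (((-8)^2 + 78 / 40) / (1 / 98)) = -3296181 / 608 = -5421.35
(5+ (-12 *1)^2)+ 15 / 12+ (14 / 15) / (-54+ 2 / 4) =964493 / 6420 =150.23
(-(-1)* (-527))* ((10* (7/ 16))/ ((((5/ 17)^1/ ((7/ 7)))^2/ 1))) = -1066121/ 40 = -26653.02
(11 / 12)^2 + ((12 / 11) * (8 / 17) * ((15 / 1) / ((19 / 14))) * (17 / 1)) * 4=11637449 / 30096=386.68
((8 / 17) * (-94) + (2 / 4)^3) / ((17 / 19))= -113981 / 2312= -49.30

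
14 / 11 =1.27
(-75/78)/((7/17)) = -425/182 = -2.34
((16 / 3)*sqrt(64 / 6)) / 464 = 0.04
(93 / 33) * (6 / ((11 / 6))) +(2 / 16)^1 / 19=9.23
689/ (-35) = -689/ 35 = -19.69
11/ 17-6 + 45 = 674/ 17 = 39.65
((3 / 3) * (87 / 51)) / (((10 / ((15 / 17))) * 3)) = 0.05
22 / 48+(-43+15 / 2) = -841 / 24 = -35.04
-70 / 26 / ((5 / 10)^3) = -280 / 13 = -21.54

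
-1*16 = -16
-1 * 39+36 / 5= -159 / 5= -31.80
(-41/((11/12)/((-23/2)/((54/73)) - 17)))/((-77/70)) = -1441150/1089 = -1323.37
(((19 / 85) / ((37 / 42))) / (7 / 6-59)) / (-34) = 2394 / 18552355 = 0.00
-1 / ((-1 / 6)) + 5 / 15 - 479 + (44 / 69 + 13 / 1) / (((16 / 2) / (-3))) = -263735 / 552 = -477.78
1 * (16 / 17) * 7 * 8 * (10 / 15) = 1792 / 51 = 35.14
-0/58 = 0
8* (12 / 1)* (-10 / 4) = -240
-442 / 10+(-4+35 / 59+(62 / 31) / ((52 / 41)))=-353049 / 7670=-46.03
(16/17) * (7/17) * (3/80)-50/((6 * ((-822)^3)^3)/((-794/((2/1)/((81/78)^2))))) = 10009354593676156733557166599/688738923231526022857658542080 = 0.01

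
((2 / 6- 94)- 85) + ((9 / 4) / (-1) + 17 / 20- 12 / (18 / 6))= -2761 / 15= -184.07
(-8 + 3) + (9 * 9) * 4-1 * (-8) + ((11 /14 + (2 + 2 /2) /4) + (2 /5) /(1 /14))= 46779 /140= 334.14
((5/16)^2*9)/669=75/57088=0.00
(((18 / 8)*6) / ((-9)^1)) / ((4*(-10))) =3 / 80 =0.04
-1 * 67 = -67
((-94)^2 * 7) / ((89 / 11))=680372 / 89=7644.63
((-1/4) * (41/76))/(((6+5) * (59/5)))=-205/197296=-0.00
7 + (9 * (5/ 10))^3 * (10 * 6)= 10949/ 2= 5474.50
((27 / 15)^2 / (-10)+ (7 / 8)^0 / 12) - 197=-295861 / 1500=-197.24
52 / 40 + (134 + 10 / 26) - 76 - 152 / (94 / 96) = -95.55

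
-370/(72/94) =-8695/18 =-483.06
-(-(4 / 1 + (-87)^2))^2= -57350329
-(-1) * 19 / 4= 19 / 4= 4.75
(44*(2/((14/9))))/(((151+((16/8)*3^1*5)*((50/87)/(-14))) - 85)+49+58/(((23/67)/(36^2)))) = 264132/1022891153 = 0.00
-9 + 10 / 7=-53 / 7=-7.57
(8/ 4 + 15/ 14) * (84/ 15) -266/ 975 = 16.93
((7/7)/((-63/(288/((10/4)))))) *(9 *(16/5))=-9216/175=-52.66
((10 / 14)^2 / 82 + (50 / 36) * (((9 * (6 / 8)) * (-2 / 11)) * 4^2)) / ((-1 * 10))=241025 / 88396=2.73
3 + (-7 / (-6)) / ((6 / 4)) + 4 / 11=410 / 99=4.14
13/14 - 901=-12601/14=-900.07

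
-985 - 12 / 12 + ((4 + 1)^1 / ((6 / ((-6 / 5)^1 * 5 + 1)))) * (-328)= 1142 / 3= 380.67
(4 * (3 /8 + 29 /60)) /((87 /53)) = 5459 /2610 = 2.09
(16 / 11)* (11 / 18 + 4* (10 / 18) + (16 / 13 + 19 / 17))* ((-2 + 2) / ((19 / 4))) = 0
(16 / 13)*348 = 5568 / 13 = 428.31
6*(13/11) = 78/11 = 7.09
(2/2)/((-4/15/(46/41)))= -345/82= -4.21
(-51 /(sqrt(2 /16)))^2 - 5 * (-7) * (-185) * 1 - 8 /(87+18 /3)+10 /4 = 2666387 /186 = 14335.41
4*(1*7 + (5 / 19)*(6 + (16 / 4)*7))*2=2424 / 19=127.58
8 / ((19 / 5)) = 40 / 19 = 2.11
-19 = -19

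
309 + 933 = 1242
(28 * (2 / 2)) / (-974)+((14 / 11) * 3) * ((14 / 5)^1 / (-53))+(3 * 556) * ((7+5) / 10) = 2841154202 / 1419605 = 2001.37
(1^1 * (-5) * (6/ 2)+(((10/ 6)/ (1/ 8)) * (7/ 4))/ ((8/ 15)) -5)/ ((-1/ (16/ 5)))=-76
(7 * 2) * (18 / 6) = 42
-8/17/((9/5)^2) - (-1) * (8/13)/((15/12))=31064/89505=0.35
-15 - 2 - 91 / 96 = -1723 / 96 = -17.95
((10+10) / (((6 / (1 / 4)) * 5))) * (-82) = -41 / 3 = -13.67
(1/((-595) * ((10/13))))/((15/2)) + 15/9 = 74362/44625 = 1.67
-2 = -2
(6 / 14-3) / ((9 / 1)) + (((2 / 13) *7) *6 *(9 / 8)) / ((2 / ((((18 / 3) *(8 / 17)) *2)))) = 31310 / 1547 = 20.24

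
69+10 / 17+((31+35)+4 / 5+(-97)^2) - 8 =810678 / 85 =9537.39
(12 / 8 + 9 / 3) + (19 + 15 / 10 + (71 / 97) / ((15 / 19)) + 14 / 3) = 14838 / 485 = 30.59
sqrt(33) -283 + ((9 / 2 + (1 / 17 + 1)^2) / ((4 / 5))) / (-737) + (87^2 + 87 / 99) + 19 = sqrt(33) + 37346376241 / 5111832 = 7311.61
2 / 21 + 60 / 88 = 359 / 462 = 0.78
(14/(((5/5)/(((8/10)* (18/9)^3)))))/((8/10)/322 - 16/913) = -32926432/5527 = -5957.38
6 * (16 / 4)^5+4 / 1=6148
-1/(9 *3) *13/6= -13/162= -0.08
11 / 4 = 2.75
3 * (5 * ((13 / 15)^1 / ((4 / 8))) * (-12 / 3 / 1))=-104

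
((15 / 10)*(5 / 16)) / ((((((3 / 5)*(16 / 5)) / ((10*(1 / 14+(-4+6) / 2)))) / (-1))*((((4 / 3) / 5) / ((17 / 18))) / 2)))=-265625 / 14336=-18.53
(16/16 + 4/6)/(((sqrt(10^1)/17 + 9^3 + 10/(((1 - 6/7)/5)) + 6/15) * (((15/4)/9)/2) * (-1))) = -62389320/8417878751 + 3400 * sqrt(10)/8417878751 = -0.01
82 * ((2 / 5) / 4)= 41 / 5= 8.20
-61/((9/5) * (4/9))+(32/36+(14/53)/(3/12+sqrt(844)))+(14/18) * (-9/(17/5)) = -77.41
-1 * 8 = -8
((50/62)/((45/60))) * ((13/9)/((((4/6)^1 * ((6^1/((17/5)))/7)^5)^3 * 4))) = 176663883558780679517311283087387/142341157440000000000000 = 1241130019.85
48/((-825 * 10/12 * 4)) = -24/1375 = -0.02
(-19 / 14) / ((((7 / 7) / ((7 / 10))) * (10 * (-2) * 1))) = 19 / 400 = 0.05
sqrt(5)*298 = 298*sqrt(5) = 666.35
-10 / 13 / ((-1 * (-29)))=-10 / 377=-0.03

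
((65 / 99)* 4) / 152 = 0.02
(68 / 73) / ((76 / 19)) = 17 / 73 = 0.23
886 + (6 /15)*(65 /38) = 16847 /19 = 886.68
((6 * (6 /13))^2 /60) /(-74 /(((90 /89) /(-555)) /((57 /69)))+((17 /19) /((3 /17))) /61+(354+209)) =8636868 /2305236878945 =0.00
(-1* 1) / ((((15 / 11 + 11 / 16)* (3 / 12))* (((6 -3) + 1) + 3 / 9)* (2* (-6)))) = 176 / 4693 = 0.04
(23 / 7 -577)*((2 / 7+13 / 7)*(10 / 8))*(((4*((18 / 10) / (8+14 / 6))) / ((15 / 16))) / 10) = -867456 / 7595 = -114.21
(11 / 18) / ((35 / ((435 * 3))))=22.79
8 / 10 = 4 / 5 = 0.80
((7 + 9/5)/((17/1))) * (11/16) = 121/340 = 0.36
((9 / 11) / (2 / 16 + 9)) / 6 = 12 / 803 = 0.01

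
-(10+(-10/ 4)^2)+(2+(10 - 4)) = -33/ 4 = -8.25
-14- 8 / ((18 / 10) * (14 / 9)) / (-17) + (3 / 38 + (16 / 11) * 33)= 154865 / 4522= 34.25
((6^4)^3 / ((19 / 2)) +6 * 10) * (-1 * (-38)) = 8707131624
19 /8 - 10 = -61 /8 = -7.62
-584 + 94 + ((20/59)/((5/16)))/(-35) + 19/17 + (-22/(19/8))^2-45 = -5678820628/12672905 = -448.11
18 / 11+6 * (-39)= -2556 / 11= -232.36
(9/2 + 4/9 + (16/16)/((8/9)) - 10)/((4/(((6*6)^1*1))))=-283/8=-35.38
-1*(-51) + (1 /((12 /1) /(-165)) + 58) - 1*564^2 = -1272003 /4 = -318000.75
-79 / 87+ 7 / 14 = -71 / 174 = -0.41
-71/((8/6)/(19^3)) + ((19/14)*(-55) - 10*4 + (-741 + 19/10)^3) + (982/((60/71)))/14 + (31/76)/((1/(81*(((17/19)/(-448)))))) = -98034471954594857/242592000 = -404112550.93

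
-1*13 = -13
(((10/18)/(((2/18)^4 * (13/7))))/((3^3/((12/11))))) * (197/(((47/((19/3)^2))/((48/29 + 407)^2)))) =12585021720411420/5652361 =2226507068.53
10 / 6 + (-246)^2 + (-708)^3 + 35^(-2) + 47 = -1304016226447 / 3675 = -354834347.33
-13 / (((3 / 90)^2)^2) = -10530000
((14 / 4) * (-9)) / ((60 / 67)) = -35.18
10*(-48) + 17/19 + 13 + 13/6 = -52889/114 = -463.94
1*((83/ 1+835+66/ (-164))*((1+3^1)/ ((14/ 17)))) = 182733/ 41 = 4456.90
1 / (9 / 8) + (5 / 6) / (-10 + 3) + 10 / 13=2521 / 1638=1.54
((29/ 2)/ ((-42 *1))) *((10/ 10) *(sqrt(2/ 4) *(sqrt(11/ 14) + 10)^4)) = -59523109 *sqrt(2)/ 32928 - 204595 *sqrt(77)/ 2058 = -3428.80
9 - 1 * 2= 7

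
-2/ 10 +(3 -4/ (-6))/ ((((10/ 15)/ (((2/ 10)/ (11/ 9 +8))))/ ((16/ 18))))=-39/ 415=-0.09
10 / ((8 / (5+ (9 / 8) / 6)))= 415 / 64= 6.48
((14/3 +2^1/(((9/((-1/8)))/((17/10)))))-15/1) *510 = -63529/12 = -5294.08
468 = 468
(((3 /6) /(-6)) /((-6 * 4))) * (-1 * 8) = -1 /36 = -0.03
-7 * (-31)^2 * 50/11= -30577.27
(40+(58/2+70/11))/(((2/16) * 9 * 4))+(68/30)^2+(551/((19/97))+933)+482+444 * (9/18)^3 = 4305.39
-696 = -696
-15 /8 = -1.88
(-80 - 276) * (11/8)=-979/2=-489.50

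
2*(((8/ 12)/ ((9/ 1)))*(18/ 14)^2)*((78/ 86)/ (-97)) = -468/ 204379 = -0.00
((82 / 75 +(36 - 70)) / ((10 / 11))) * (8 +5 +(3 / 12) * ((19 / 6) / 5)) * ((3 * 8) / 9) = -21433346 / 16875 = -1270.12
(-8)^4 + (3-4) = 4095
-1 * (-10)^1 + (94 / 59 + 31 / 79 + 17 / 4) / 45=8506057 / 838980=10.14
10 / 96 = 5 / 48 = 0.10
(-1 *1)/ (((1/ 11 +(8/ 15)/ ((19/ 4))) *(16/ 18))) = -28215/ 5096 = -5.54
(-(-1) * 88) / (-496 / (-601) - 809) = -52888 / 485713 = -0.11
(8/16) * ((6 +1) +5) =6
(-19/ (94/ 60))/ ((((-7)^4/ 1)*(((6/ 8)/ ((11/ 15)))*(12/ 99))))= -4598/ 112847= -0.04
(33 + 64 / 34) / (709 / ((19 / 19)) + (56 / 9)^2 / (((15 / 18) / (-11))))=80055 / 454291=0.18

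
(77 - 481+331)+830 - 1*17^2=468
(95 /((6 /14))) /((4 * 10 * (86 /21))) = 931 /688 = 1.35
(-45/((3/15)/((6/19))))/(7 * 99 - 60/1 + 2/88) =-59400/529207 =-0.11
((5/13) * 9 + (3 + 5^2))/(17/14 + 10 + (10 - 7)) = 5726/2587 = 2.21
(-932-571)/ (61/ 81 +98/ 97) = -11809071/ 13855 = -852.33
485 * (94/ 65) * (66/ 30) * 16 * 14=22466752/ 65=345642.34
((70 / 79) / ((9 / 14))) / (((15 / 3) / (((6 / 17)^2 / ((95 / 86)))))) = 67424 / 2168945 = 0.03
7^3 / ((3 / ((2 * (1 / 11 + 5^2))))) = 63112 / 11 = 5737.45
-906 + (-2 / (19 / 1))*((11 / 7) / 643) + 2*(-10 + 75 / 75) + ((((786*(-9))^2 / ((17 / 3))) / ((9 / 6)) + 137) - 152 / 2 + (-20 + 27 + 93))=5886469.47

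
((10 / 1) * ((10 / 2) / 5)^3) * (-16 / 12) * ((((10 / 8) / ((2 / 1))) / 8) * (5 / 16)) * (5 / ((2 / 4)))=-625 / 192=-3.26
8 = 8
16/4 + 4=8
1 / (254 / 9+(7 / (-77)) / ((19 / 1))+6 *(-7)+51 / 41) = -0.08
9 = 9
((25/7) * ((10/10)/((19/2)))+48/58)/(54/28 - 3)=-9284/8265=-1.12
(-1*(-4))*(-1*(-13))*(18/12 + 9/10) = 624/5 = 124.80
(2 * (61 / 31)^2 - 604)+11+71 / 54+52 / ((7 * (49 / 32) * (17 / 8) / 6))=-570.24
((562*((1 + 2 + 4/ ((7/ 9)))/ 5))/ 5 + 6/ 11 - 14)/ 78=163237/ 75075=2.17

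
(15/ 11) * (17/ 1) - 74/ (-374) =4372/ 187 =23.38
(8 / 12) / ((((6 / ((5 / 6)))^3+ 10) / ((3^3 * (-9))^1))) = -10125 / 23953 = -0.42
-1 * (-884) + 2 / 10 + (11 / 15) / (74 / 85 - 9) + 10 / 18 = 884.67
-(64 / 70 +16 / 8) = -2.91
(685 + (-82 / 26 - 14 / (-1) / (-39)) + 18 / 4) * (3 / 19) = 53507 / 494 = 108.31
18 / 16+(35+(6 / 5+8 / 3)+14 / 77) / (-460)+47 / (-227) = 28706203 / 34458600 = 0.83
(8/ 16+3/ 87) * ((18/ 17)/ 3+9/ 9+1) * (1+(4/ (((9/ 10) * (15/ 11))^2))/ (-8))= 301940/ 359397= 0.84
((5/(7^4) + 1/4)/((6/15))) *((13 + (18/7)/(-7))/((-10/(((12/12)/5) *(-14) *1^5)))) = 1498599/672280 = 2.23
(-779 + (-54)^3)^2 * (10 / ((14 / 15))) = 1878063528675 / 7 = 268294789810.71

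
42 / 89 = 0.47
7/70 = 1/10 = 0.10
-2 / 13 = -0.15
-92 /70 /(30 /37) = -851 /525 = -1.62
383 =383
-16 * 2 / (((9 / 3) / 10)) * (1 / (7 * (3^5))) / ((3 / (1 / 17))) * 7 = -320 / 37179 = -0.01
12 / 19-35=-653 / 19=-34.37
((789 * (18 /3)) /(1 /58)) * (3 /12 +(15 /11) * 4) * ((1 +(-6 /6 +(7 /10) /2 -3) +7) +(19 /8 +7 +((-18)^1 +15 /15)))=-2257050483 /440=-5129660.19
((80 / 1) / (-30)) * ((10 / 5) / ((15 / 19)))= -304 / 45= -6.76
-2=-2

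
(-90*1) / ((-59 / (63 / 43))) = 5670 / 2537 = 2.23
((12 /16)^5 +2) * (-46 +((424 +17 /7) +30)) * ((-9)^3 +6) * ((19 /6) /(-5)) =420468.40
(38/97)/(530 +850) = 19/66930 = 0.00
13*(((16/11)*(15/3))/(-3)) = -1040/33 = -31.52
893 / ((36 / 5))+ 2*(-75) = -935 / 36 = -25.97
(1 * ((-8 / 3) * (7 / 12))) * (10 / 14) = -10 / 9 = -1.11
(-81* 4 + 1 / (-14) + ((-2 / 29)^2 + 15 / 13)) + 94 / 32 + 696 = 460440709 / 1224496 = 376.02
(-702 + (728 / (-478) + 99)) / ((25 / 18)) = -2600658 / 5975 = -435.26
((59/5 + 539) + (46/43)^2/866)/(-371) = -2204904508/1485144535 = -1.48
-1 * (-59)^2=-3481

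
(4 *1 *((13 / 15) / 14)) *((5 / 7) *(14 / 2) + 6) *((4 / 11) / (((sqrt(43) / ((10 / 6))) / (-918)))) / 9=-3536 *sqrt(43) / 903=-25.68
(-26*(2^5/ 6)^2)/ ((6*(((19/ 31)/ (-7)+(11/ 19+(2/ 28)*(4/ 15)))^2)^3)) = -6968.91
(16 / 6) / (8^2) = 0.04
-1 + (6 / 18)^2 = -8 / 9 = -0.89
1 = 1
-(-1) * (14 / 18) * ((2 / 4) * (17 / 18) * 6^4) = 476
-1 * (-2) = 2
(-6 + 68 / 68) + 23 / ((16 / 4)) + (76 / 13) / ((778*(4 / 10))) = 15551 / 20228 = 0.77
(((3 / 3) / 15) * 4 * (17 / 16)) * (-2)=-17 / 30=-0.57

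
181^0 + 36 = 37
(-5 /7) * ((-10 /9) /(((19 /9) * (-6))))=-0.06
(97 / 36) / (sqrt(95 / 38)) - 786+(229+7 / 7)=-556+97 *sqrt(10) / 180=-554.30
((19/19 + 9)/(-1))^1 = -10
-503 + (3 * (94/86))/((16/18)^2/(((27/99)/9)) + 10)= -21062839/41882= -502.91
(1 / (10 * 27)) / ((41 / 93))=0.01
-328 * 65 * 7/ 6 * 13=-970060/ 3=-323353.33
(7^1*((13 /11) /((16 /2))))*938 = 42679 /44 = 969.98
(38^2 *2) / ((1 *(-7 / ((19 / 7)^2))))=-1042568 / 343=-3039.56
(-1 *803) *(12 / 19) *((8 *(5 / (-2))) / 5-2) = 57816 / 19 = 3042.95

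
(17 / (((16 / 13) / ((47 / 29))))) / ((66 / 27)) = 93483 / 10208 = 9.16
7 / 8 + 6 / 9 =37 / 24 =1.54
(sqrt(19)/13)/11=sqrt(19)/143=0.03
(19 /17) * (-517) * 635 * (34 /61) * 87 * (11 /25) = -2387755194 /305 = -7828705.55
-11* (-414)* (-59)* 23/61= -6179778/61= -101307.84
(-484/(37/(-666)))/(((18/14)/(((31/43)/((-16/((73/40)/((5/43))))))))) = -4791.90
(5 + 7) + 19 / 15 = 199 / 15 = 13.27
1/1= 1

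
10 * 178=1780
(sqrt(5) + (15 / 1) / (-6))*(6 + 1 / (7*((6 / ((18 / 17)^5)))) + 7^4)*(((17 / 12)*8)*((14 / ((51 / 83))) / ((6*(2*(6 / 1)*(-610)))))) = 1985649298243 / 56124107496-1985649298243*sqrt(5) / 140310268740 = 3.74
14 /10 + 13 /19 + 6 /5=312 /95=3.28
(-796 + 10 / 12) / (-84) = 4771 / 504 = 9.47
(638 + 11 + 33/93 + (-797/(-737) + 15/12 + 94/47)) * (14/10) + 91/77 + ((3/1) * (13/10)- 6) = 417753999/456940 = 914.24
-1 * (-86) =86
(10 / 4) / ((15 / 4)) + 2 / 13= 32 / 39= 0.82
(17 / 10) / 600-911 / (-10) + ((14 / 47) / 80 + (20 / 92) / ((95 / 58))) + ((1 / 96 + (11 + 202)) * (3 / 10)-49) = 52321412477 / 492936000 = 106.14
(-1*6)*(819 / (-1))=4914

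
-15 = -15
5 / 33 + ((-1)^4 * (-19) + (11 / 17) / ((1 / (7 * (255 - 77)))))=441724 / 561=787.39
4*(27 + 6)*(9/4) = 297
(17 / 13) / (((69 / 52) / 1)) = 68 / 69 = 0.99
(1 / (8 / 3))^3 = 27 / 512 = 0.05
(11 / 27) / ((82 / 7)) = 77 / 2214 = 0.03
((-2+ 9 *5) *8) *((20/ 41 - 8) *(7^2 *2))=-10383296/ 41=-253251.12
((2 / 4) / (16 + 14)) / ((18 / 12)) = 1 / 90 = 0.01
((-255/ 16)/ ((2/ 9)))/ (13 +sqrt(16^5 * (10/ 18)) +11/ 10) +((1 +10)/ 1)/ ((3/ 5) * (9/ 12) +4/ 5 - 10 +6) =-33528418769/ 8385745136 - 22032000 * sqrt(5)/ 524109071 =-4.09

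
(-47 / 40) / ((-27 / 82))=1927 / 540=3.57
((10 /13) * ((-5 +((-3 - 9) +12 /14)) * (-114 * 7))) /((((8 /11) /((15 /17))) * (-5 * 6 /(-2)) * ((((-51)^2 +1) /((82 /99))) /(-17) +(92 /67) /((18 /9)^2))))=-973138485 /223951052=-4.35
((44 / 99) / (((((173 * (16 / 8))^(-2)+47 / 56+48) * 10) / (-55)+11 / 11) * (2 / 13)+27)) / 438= 10894156 / 276861795309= 0.00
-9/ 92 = -0.10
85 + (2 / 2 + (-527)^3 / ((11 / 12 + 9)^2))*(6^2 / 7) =-2625390329 / 343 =-7654199.21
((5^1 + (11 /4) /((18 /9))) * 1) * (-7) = -357 /8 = -44.62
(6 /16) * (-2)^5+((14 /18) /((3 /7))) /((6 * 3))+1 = -5297 /486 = -10.90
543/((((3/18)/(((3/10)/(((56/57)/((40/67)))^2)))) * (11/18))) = 1429007670/2419571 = 590.60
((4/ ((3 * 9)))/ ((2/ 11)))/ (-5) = -22/ 135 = -0.16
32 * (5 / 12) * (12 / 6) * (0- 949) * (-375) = 9490000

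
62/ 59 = 1.05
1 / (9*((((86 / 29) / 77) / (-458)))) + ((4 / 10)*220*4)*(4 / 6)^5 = -13322287 / 10449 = -1274.98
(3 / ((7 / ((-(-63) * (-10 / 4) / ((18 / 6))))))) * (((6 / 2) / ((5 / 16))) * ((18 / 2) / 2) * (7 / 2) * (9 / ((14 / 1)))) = -2187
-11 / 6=-1.83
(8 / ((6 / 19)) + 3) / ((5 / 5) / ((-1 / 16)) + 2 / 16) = -680 / 381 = -1.78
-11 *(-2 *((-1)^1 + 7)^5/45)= 19008/5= 3801.60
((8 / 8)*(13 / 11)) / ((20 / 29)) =377 / 220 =1.71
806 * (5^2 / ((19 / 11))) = 221650 / 19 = 11665.79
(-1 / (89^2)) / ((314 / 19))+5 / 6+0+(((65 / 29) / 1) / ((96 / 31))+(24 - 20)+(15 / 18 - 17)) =-36732151037 / 3462174048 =-10.61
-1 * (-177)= 177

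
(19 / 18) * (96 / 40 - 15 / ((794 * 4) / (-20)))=62719 / 23820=2.63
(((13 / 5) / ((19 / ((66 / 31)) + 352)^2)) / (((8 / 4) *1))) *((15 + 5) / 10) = 56628 / 2837200205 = 0.00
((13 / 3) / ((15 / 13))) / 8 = 169 / 360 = 0.47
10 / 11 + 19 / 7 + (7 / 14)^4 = 4541 / 1232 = 3.69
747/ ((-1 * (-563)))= 747/ 563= 1.33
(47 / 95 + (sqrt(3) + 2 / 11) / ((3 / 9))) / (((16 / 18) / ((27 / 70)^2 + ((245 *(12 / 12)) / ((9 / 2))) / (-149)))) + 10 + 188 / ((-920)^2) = 2860950686707 / 293529404000 - 4270233 *sqrt(3) / 5840800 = 8.48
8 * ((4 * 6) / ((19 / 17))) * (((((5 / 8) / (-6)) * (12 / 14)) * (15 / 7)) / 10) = -3060 / 931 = -3.29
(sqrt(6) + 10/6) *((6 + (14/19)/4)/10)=235/228 + 47 *sqrt(6)/76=2.55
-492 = -492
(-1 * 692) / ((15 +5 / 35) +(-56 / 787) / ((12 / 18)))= -1906114 / 41417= -46.02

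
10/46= 5/23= 0.22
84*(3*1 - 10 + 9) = 168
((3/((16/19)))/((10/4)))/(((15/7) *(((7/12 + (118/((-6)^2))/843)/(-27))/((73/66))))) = -33.82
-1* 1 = -1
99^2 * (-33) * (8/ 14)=-1293732/ 7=-184818.86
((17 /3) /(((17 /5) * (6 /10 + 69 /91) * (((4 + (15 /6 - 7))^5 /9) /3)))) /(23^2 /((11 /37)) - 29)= -200200 /330527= -0.61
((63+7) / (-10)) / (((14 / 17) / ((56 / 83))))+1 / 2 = -869 / 166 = -5.23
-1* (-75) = 75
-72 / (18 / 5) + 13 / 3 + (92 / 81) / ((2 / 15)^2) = 434 / 9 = 48.22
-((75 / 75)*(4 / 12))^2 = -0.11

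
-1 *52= -52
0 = 0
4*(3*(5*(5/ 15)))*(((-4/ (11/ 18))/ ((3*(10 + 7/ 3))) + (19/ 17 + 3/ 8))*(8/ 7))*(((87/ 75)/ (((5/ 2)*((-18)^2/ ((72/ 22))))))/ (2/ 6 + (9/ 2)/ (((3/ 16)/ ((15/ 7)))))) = 15544/ 5708175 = 0.00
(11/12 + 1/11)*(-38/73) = -2527/4818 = -0.52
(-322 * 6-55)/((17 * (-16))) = 1987/272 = 7.31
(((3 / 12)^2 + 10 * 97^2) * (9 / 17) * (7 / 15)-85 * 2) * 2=31383061 / 680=46151.56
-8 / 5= -1.60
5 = 5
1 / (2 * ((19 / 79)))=2.08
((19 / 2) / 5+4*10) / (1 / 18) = 3771 / 5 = 754.20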